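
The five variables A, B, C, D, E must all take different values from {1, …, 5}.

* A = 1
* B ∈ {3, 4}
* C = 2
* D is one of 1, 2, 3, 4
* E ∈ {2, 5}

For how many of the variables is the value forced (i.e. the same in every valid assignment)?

A must be 1 (only option left). Strike 1 from D.
C has just one choice, so C = 2. Strike 2 from D, E.
E has just one choice, so E = 5.
Determined: A=1, C=2, E=5. The other variables each still have more than one consistent value. That makes 3.

3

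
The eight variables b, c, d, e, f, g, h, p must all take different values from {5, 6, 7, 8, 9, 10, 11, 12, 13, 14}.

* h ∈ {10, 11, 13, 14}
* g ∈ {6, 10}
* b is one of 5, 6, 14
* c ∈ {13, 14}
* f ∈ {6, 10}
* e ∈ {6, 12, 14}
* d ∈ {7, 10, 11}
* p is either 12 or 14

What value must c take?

The 8 variables draw from only 8 values {5, 6, 7, 10, 11, 12, 13, 14}, so each is used; only b can be 5, hence b = 5.
Among the 7 still-open variables, 7 fits only d (and all 7 values in {6, 7, 10, 11, 12, 13, 14} must be used), so d = 7.
The 6 still-open variables draw from only 6 values {6, 10, 11, 12, 13, 14}, so each is used; only h can be 11, hence h = 11.
Among the 5 still-open variables, 13 fits only c (and all 5 values in {6, 10, 12, 13, 14} must be used), so c = 13.

13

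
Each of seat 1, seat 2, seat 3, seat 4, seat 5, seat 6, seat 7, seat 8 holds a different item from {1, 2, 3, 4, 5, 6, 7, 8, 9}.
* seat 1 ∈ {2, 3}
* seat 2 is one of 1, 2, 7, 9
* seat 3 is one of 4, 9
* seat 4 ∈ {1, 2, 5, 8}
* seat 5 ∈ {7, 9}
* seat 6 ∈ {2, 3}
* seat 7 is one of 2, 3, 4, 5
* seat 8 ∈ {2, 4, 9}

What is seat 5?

7

The 8 variables draw from only 8 values {1, 2, 3, 4, 5, 7, 8, 9}, so each is used; only seat 4 can be 8, hence seat 4 = 8.
Among the 7 still-open variables, 1 fits only seat 2 (and all 7 values in {1, 2, 3, 4, 5, 7, 9} must be used), so seat 2 = 1.
Among the 6 still-open variables, 5 fits only seat 7 (and all 6 values in {2, 3, 4, 5, 7, 9} must be used), so seat 7 = 5.
The 5 still-open variables draw from only 5 values {2, 3, 4, 7, 9}, so each is used; only seat 5 can be 7, hence seat 5 = 7.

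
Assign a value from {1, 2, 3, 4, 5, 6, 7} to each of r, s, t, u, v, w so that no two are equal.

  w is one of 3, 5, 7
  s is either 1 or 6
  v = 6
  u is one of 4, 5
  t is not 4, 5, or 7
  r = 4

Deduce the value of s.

r's domain is down to {4}, so r = 4. Remove 4 from u.
u's domain is down to {5}, so u = 5. So w can't be 5.
v must be 6 (only option left). Remove 6 from s, t.
So s = 1.

1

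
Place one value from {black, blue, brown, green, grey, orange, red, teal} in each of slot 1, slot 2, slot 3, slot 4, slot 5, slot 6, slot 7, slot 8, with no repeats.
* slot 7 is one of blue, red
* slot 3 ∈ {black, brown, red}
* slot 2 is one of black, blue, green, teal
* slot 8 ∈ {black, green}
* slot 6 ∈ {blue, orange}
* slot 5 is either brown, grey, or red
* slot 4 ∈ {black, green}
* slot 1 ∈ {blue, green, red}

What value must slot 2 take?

teal

The 8 variables draw from only 8 values {black, blue, brown, green, grey, orange, red, teal}, so each is used; only slot 5 can be grey, hence slot 5 = grey.
The 7 still-open variables together cover exactly {black, blue, brown, green, orange, red, teal} — 7 values for 7 variables — and brown appears only in slot 3's list, so slot 3 = brown.
The 6 still-open variables draw from only 6 values {black, blue, green, orange, red, teal}, so each is used; only slot 6 can be orange, hence slot 6 = orange.
Among the 5 still-open variables, teal fits only slot 2 (and all 5 values in {black, blue, green, red, teal} must be used), so slot 2 = teal.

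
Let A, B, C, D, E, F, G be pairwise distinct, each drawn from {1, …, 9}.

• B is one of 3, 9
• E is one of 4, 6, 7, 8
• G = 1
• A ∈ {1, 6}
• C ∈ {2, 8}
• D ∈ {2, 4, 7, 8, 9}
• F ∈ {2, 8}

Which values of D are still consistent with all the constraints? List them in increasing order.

4, 7, 9

G has just one choice, so G = 1. Eliminate 1 elsewhere: A.
That leaves A = 6. Strike 6 from E.
C and F between them cover only {2, 8} — a naked pair. Remove those values from D, E.
No further eliminations apply; D can still be any of 4, 7, 9.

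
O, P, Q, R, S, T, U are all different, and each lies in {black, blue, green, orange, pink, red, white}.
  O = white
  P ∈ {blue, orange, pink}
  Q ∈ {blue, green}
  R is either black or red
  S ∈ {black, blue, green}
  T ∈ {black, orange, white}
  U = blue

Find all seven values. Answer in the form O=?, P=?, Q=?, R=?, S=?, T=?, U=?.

O's domain is down to {white}, so O = white. So T can't be white.
That leaves U = blue. Remove blue from P, Q, S.
Q has just one choice, so Q = green. Remove green from S.
S has just one choice, so S = black. Eliminate black elsewhere: R, T.
T must be orange (only option left). Remove orange from P.
P's domain is down to {pink}, so P = pink.
R has just one choice, so R = red.

O=white, P=pink, Q=green, R=red, S=black, T=orange, U=blue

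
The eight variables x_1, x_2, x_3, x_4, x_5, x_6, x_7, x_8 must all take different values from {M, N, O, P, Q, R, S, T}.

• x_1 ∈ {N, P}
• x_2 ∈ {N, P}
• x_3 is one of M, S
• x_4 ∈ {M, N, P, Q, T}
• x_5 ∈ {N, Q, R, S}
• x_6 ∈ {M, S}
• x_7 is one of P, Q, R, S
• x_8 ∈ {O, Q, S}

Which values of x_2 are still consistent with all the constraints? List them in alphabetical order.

N, P

Among the 8 variables, O fits only x_8 (and all 8 values in {M, N, O, P, Q, R, S, T} must be used), so x_8 = O.
The 7 still-open variables draw from only 7 values {M, N, P, Q, R, S, T}, so each is used; only x_4 can be T, hence x_4 = T.
x_1 and x_2 between them cover only {N, P} — a naked pair. Remove those values from x_5, x_7.
The 2 variables x_3 and x_6 are confined to {M, S}, which locks those values in; drop them from x_5, x_7.
No further eliminations apply; x_2 can still be any of N, P.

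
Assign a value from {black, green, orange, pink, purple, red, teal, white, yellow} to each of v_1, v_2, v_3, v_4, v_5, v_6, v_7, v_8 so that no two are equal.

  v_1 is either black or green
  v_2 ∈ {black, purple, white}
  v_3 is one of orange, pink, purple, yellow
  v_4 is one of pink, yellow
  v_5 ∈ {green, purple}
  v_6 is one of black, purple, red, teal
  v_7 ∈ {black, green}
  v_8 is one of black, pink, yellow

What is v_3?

The 2 variables v_1 and v_7 are confined to {black, green}, which locks those values in; drop them from v_2, v_5, v_6, v_8.
That leaves v_5 = purple. Strike purple from v_2, v_3, v_6.
v_2 must be white (only option left).
v_4 and v_8 between them cover only {pink, yellow} — a naked pair. Remove those values from v_3.
So v_3 = orange.

orange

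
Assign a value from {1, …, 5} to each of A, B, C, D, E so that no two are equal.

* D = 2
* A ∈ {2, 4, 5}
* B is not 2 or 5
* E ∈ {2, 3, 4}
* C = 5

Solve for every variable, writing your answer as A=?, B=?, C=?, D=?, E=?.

A=4, B=1, C=5, D=2, E=3

C's domain is down to {5}, so C = 5. Remove 5 from A.
D has just one choice, so D = 2. So A, E can't be 2.
A's domain is down to {4}, so A = 4. Eliminate 4 elsewhere: B, E.
That leaves E = 3. Strike 3 from B.
B's domain is down to {1}, so B = 1.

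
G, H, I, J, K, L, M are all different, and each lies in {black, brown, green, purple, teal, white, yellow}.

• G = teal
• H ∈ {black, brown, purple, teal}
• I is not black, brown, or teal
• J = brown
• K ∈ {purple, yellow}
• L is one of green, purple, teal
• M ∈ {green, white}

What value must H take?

G has just one choice, so G = teal. Remove teal from H, L.
J's domain is down to {brown}, so J = brown. Remove brown from H.
The 5 still-open variables together cover exactly {black, green, purple, white, yellow} — 5 values for 5 variables — and black appears only in H's list, so H = black.

black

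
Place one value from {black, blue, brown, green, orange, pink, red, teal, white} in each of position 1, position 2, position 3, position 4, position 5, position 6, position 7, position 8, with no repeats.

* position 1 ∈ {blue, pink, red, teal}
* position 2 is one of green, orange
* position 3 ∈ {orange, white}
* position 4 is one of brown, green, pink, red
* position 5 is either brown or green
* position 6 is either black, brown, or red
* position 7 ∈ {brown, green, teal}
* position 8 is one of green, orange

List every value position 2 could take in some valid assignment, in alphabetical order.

green, orange

position 2 and position 8 between them cover only {green, orange} — a naked pair. Remove those values from position 3, position 4, position 5, position 7.
position 3 must be white (only option left).
That leaves position 5 = brown. Remove brown from position 4, position 6, position 7.
That leaves position 7 = teal. Eliminate teal elsewhere: position 1.
No further eliminations apply; position 2 can still be any of green, orange.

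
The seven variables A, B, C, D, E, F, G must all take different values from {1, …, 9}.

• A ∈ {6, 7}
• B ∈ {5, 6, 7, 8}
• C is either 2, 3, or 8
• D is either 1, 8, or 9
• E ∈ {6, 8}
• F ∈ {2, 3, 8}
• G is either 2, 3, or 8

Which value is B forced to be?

5

The 3 variables C, F, G are confined to {2, 3, 8}, which locks those values in; drop them from B, D, E.
That leaves E = 6. Remove 6 from A, B.
A has just one choice, so A = 7. Remove 7 from B.
So B = 5.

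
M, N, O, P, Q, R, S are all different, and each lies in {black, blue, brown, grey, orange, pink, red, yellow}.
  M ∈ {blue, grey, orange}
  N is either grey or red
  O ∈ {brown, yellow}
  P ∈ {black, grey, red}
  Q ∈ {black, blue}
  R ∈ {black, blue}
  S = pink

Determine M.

S must be pink (only option left).
Q and R between them cover only {black, blue} — a naked pair. Remove those values from M, P.
N and P between them cover only {grey, red} — a naked pair. Remove those values from M.
So M = orange.

orange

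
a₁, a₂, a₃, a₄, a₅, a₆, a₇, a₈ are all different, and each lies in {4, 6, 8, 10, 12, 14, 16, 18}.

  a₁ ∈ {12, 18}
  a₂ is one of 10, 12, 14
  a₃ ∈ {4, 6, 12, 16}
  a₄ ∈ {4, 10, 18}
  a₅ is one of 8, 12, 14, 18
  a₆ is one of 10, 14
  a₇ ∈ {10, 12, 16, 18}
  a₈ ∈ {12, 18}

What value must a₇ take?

The 8 variables draw from only 8 values {4, 6, 8, 10, 12, 14, 16, 18}, so each is used; only a₃ can be 6, hence a₃ = 6.
The 7 still-open variables draw from only 7 values {4, 8, 10, 12, 14, 16, 18}, so each is used; only a₄ can be 4, hence a₄ = 4.
The 6 still-open variables together cover exactly {8, 10, 12, 14, 16, 18} — 6 values for 6 variables — and 8 appears only in a₅'s list, so a₅ = 8.
The 5 still-open variables draw from only 5 values {10, 12, 14, 16, 18}, so each is used; only a₇ can be 16, hence a₇ = 16.

16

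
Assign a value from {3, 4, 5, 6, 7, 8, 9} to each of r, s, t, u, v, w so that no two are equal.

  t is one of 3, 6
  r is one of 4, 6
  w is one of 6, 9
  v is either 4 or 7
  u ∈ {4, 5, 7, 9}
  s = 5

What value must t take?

s's domain is down to {5}, so s = 5. Strike 5 from u.
The 5 still-open variables draw from only 5 values {3, 4, 6, 7, 9}, so each is used; only t can be 3, hence t = 3.

3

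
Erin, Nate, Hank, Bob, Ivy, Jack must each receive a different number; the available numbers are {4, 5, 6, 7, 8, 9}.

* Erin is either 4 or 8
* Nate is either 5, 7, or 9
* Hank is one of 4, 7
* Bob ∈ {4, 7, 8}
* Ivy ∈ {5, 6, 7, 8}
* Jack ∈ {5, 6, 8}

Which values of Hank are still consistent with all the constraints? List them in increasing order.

The 6 variables draw from only 6 values {4, 5, 6, 7, 8, 9}, so each is used; only Nate can be 9, hence Nate = 9.
Erin, Hank, Bob between them cover only {4, 7, 8} — a naked triple. Remove those values from Ivy, Jack.
No further eliminations apply; Hank can still be any of 4, 7.

4, 7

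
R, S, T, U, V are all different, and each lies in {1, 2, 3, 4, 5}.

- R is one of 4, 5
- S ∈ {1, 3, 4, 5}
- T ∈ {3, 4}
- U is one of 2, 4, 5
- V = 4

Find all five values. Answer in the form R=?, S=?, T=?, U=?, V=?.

V's domain is down to {4}, so V = 4. Eliminate 4 elsewhere: R, S, T, U.
R's domain is down to {5}, so R = 5. Eliminate 5 elsewhere: S, U.
T's domain is down to {3}, so T = 3. Remove 3 from S.
U must be 2 (only option left).
S has just one choice, so S = 1.

R=5, S=1, T=3, U=2, V=4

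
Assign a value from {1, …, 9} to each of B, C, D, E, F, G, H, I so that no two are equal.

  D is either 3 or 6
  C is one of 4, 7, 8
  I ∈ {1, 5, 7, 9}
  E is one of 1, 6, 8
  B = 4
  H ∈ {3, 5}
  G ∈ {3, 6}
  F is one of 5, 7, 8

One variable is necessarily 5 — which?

H

B has just one choice, so B = 4. Strike 4 from C.
The 7 still-open variables together cover exactly {1, 3, 5, 6, 7, 8, 9} — 7 values for 7 variables — and 9 appears only in I's list, so I = 9.
The 6 still-open variables together cover exactly {1, 3, 5, 6, 7, 8} — 6 values for 6 variables — and 1 appears only in E's list, so E = 1.
D and G share exactly the 2 values {3, 6}; by pigeonhole those values go to them, so strike 3, 6 from H.
So 5 goes to H.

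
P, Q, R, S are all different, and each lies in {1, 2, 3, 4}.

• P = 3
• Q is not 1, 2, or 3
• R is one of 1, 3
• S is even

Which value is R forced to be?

1

P must be 3 (only option left). Remove 3 from R.
So R = 1.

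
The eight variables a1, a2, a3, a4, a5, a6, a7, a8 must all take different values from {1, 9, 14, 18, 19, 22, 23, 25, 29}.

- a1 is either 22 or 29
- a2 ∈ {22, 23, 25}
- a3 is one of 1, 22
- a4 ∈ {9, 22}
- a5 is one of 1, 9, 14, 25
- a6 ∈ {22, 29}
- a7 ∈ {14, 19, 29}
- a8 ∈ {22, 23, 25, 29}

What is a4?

The 8 variables draw from only 8 values {1, 9, 14, 19, 22, 23, 25, 29}, so each is used; only a7 can be 19, hence a7 = 19.
The 7 still-open variables together cover exactly {1, 9, 14, 22, 23, 25, 29} — 7 values for 7 variables — and 14 appears only in a5's list, so a5 = 14.
Among the 6 still-open variables, 1 fits only a3 (and all 6 values in {1, 9, 22, 23, 25, 29} must be used), so a3 = 1.
The 5 still-open variables together cover exactly {9, 22, 23, 25, 29} — 5 values for 5 variables — and 9 appears only in a4's list, so a4 = 9.

9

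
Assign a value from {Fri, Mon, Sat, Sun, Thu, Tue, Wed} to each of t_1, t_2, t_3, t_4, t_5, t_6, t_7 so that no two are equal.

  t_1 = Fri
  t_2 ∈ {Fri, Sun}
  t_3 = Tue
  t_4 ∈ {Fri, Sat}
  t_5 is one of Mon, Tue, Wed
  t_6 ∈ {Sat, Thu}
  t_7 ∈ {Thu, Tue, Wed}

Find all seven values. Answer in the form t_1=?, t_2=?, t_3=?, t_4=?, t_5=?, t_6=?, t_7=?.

t_1=Fri, t_2=Sun, t_3=Tue, t_4=Sat, t_5=Mon, t_6=Thu, t_7=Wed

t_1 must be Fri (only option left). Eliminate Fri elsewhere: t_2, t_4.
t_2 must be Sun (only option left).
t_3 has just one choice, so t_3 = Tue. Strike Tue from t_5, t_7.
t_4 has just one choice, so t_4 = Sat. Eliminate Sat elsewhere: t_6.
t_6 must be Thu (only option left). So t_7 can't be Thu.
t_7's domain is down to {Wed}, so t_7 = Wed. Remove Wed from t_5.
t_5 must be Mon (only option left).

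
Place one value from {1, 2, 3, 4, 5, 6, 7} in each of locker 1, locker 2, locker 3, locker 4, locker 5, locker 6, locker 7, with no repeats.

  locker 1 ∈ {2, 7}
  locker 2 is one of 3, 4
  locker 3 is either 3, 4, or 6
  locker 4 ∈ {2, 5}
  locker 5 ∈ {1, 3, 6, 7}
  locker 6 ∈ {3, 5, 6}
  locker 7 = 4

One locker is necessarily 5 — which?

locker 6

locker 7's domain is down to {4}, so locker 7 = 4. Strike 4 from locker 2, locker 3.
locker 2's domain is down to {3}, so locker 2 = 3. So locker 3, locker 5, locker 6 can't be 3.
locker 3's domain is down to {6}, so locker 3 = 6. Eliminate 6 elsewhere: locker 5, locker 6.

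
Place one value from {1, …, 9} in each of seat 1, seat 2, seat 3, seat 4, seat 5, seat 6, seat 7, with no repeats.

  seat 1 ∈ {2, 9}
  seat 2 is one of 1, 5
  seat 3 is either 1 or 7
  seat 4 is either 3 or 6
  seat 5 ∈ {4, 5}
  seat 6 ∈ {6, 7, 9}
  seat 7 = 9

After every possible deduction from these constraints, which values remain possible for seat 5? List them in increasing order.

4, 5

seat 7 must be 9 (only option left). So seat 1, seat 6 can't be 9.
seat 1 must be 2 (only option left).
No further eliminations apply; seat 5 can still be any of 4, 5.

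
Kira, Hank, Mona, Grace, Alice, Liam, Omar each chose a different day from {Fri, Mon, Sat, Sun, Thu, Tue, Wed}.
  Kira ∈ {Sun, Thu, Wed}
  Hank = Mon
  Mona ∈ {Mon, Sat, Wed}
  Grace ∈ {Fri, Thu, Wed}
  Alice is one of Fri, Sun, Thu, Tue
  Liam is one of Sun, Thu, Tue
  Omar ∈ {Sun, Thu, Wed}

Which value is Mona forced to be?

Sat

Hank must be Mon (only option left). Remove Mon from Mona.
The 6 still-open variables draw from only 6 values {Fri, Sat, Sun, Thu, Tue, Wed}, so each is used; only Mona can be Sat, hence Mona = Sat.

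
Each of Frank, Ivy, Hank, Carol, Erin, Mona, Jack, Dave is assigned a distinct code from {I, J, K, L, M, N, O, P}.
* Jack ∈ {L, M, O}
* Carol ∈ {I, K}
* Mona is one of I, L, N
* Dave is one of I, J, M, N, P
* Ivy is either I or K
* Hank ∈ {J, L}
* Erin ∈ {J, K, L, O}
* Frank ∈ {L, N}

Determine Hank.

The 8 variables together cover exactly {I, J, K, L, M, N, O, P} — 8 values for 8 variables — and P appears only in Dave's list, so Dave = P.
The 7 still-open variables draw from only 7 values {I, J, K, L, M, N, O}, so each is used; only Jack can be M, hence Jack = M.
Among the 6 still-open variables, O fits only Erin (and all 6 values in {I, J, K, L, N, O} must be used), so Erin = O.
The 5 still-open variables draw from only 5 values {I, J, K, L, N}, so each is used; only Hank can be J, hence Hank = J.

J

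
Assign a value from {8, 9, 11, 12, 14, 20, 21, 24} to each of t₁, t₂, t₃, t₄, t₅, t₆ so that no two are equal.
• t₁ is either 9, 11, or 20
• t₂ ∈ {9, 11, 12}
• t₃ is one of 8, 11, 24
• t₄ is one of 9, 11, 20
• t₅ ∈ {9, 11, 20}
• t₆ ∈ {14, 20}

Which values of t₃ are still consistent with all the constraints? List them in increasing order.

8, 24

The 3 variables t₁, t₄, t₅ are confined to {9, 11, 20}, which locks those values in; drop them from t₂, t₃, t₆.
That leaves t₂ = 12.
t₆ must be 14 (only option left).
No further eliminations apply; t₃ can still be any of 8, 24.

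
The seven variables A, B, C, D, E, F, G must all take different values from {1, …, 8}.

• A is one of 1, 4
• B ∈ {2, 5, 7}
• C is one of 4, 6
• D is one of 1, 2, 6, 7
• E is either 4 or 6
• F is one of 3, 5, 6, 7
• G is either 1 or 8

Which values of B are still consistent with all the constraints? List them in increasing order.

C and E between them cover only {4, 6} — a naked pair. Remove those values from A, D, F.
A's domain is down to {1}, so A = 1. So D, G can't be 1.
That leaves G = 8.
No further eliminations apply; B can still be any of 2, 5, 7.

2, 5, 7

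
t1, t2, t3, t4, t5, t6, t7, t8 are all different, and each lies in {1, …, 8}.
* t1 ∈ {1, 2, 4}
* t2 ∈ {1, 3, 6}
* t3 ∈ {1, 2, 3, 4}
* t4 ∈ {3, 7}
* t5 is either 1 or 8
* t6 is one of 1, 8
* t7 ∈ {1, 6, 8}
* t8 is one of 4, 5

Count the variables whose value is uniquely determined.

The 8 variables draw from only 8 values {1, 2, 3, 4, 5, 6, 7, 8}, so each is used; only t8 can be 5, hence t8 = 5.
The 7 still-open variables draw from only 7 values {1, 2, 3, 4, 6, 7, 8}, so each is used; only t4 can be 7, hence t4 = 7.
t5 and t6 between them cover only {1, 8} — a naked pair. Remove those values from t1, t2, t3, t7.
t7 must be 6 (only option left). Strike 6 from t2.
t2 has just one choice, so t2 = 3. Remove 3 from t3.
Determined: t2=3, t4=7, t7=6, t8=5. The other variables each still have more than one consistent value. That makes 4.

4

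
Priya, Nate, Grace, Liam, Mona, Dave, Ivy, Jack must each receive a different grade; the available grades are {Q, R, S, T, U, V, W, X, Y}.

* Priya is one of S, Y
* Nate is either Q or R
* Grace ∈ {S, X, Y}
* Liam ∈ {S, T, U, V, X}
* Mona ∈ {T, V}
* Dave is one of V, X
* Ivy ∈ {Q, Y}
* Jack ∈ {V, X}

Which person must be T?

Among the 8 variables, R fits only Nate (and all 8 values in {Q, R, S, T, U, V, X, Y} must be used), so Nate = R.
The 7 still-open variables together cover exactly {Q, S, T, U, V, X, Y} — 7 values for 7 variables — and Q appears only in Ivy's list, so Ivy = Q.
The 6 still-open variables draw from only 6 values {S, T, U, V, X, Y}, so each is used; only Liam can be U, hence Liam = U.
The 5 still-open variables together cover exactly {S, T, V, X, Y} — 5 values for 5 variables — and T appears only in Mona's list, so Mona = T.

Mona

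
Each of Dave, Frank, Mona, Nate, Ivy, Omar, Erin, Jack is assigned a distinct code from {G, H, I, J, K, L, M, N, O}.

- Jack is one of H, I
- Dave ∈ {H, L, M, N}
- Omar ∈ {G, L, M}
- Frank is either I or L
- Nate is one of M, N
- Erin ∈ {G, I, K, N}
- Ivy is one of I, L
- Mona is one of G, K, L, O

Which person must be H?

The 8 variables together cover exactly {G, H, I, K, L, M, N, O} — 8 values for 8 variables — and O appears only in Mona's list, so Mona = O.
The 7 still-open variables draw from only 7 values {G, H, I, K, L, M, N}, so each is used; only Erin can be K, hence Erin = K.
The 6 still-open variables draw from only 6 values {G, H, I, L, M, N}, so each is used; only Omar can be G, hence Omar = G.
Frank and Ivy between them cover only {I, L} — a naked pair. Remove those values from Dave, Jack.
So H goes to Jack.

Jack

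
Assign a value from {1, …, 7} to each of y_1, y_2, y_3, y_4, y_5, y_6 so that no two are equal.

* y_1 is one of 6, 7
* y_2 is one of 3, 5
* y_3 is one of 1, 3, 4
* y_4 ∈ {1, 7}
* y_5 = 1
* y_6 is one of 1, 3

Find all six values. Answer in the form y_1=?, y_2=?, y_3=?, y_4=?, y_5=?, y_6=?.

y_5 has just one choice, so y_5 = 1. Remove 1 from y_3, y_4, y_6.
That leaves y_6 = 3. So y_2, y_3 can't be 3.
y_2 must be 5 (only option left).
y_3 has just one choice, so y_3 = 4.
y_4's domain is down to {7}, so y_4 = 7. Strike 7 from y_1.
y_1 must be 6 (only option left).

y_1=6, y_2=5, y_3=4, y_4=7, y_5=1, y_6=3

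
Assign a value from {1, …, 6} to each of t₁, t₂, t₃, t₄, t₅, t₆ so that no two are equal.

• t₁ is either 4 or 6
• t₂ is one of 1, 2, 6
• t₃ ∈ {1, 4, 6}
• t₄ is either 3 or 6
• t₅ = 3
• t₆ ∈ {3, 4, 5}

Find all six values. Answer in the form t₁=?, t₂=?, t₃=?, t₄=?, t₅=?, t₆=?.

t₅ must be 3 (only option left). Eliminate 3 elsewhere: t₄, t₆.
That leaves t₄ = 6. Eliminate 6 elsewhere: t₁, t₂, t₃.
t₁ has just one choice, so t₁ = 4. Eliminate 4 elsewhere: t₃, t₆.
t₃'s domain is down to {1}, so t₃ = 1. Remove 1 from t₂.
t₆ must be 5 (only option left).
t₂ has just one choice, so t₂ = 2.

t₁=4, t₂=2, t₃=1, t₄=6, t₅=3, t₆=5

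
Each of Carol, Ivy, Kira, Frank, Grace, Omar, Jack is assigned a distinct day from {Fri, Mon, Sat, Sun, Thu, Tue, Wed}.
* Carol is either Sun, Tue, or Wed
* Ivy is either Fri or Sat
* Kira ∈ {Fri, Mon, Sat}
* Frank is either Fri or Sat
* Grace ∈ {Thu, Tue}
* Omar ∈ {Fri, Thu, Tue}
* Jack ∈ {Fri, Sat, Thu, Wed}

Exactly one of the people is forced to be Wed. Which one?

Jack

The 7 variables together cover exactly {Fri, Mon, Sat, Sun, Thu, Tue, Wed} — 7 values for 7 variables — and Mon appears only in Kira's list, so Kira = Mon.
The 6 still-open variables draw from only 6 values {Fri, Sat, Sun, Thu, Tue, Wed}, so each is used; only Carol can be Sun, hence Carol = Sun.
The 5 still-open variables together cover exactly {Fri, Sat, Thu, Tue, Wed} — 5 values for 5 variables — and Wed appears only in Jack's list, so Jack = Wed.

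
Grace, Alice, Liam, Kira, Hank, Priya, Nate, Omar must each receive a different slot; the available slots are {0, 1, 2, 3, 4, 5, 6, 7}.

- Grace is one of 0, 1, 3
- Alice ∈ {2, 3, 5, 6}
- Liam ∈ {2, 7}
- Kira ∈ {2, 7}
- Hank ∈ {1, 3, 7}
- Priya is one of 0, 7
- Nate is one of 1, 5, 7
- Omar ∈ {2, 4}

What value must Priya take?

The 8 variables together cover exactly {0, 1, 2, 3, 4, 5, 6, 7} — 8 values for 8 variables — and 4 appears only in Omar's list, so Omar = 4.
The 7 still-open variables together cover exactly {0, 1, 2, 3, 5, 6, 7} — 7 values for 7 variables — and 6 appears only in Alice's list, so Alice = 6.
The 6 still-open variables together cover exactly {0, 1, 2, 3, 5, 7} — 6 values for 6 variables — and 5 appears only in Nate's list, so Nate = 5.
The 2 variables Liam and Kira are confined to {2, 7}, which locks those values in; drop them from Hank, Priya.
So Priya = 0.

0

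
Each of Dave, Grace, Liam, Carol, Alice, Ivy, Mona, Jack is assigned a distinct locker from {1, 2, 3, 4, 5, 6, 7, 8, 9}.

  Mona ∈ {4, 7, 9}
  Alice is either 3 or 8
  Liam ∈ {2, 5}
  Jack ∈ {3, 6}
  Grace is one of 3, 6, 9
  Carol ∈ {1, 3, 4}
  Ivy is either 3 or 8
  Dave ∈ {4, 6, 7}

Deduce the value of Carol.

Alice and Ivy between them cover only {3, 8} — a naked pair. Remove those values from Grace, Carol, Jack.
Jack must be 6 (only option left). Remove 6 from Dave, Grace.
Grace's domain is down to {9}, so Grace = 9. So Mona can't be 9.
Dave and Mona share exactly the 2 values {4, 7}; by pigeonhole those values go to them, so strike 4, 7 from Carol.
So Carol = 1.

1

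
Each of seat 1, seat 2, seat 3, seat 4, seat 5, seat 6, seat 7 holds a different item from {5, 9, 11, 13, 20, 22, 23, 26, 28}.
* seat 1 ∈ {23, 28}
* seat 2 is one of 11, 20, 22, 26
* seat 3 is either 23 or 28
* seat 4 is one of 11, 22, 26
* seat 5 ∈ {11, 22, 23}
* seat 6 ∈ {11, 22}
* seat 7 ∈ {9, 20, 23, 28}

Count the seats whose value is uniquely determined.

Among the 7 variables, 9 fits only seat 7 (and all 7 values in {9, 11, 20, 22, 23, 26, 28} must be used), so seat 7 = 9.
The 6 still-open variables together cover exactly {11, 20, 22, 23, 26, 28} — 6 values for 6 variables — and 20 appears only in seat 2's list, so seat 2 = 20.
Among the 5 still-open variables, 26 fits only seat 4 (and all 5 values in {11, 22, 23, 26, 28} must be used), so seat 4 = 26.
seat 1 and seat 3 between them cover only {23, 28} — a naked pair. Remove those values from seat 5.
Determined: seat 2=20, seat 4=26, seat 7=9. The other seats each still have more than one consistent value. That makes 3.

3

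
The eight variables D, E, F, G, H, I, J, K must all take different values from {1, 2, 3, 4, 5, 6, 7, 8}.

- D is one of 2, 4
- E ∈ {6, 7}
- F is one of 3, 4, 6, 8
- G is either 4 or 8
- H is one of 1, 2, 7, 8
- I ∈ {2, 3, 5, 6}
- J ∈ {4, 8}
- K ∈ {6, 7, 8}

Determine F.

Among the 8 variables, 1 fits only H (and all 8 values in {1, 2, 3, 4, 5, 6, 7, 8} must be used), so H = 1.
The 7 still-open variables draw from only 7 values {2, 3, 4, 5, 6, 7, 8}, so each is used; only I can be 5, hence I = 5.
Among the 6 still-open variables, 2 fits only D (and all 6 values in {2, 3, 4, 6, 7, 8} must be used), so D = 2.
Among the 5 still-open variables, 3 fits only F (and all 5 values in {3, 4, 6, 7, 8} must be used), so F = 3.

3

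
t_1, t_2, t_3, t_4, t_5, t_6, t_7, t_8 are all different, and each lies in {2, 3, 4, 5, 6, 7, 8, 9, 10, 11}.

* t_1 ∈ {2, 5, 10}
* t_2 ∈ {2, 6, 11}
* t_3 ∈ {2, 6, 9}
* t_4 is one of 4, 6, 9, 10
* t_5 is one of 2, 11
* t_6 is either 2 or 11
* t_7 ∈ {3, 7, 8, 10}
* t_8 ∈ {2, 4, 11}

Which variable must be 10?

t_4

t_5 and t_6 between them cover only {2, 11} — a naked pair. Remove those values from t_1, t_2, t_3, t_8.
That leaves t_2 = 6. Remove 6 from t_3, t_4.
t_3 must be 9 (only option left). Eliminate 9 elsewhere: t_4.
t_8 has just one choice, so t_8 = 4. Remove 4 from t_4.
So 10 goes to t_4.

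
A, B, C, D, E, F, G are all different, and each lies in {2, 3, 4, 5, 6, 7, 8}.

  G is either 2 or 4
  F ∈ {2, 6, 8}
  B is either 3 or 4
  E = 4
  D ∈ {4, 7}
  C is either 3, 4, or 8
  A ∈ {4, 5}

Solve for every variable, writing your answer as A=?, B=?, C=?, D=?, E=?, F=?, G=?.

E has just one choice, so E = 4. Eliminate 4 elsewhere: A, B, C, D, G.
G has just one choice, so G = 2. So F can't be 2.
That leaves A = 5.
B's domain is down to {3}, so B = 3. So C can't be 3.
C has just one choice, so C = 8. Remove 8 from F.
D has just one choice, so D = 7.
F must be 6 (only option left).

A=5, B=3, C=8, D=7, E=4, F=6, G=2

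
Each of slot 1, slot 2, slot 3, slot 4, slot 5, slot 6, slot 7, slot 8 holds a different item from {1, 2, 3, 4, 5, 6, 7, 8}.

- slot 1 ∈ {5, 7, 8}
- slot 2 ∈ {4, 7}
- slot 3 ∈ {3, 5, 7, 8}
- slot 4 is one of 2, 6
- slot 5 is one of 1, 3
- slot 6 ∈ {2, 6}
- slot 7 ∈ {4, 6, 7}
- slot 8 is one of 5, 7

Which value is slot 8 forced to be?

5

Among the 8 variables, 1 fits only slot 5 (and all 8 values in {1, 2, 3, 4, 5, 6, 7, 8} must be used), so slot 5 = 1.
Among the 7 still-open variables, 3 fits only slot 3 (and all 7 values in {2, 3, 4, 5, 6, 7, 8} must be used), so slot 3 = 3.
The 6 still-open variables together cover exactly {2, 4, 5, 6, 7, 8} — 6 values for 6 variables — and 8 appears only in slot 1's list, so slot 1 = 8.
Among the 5 still-open variables, 5 fits only slot 8 (and all 5 values in {2, 4, 5, 6, 7} must be used), so slot 8 = 5.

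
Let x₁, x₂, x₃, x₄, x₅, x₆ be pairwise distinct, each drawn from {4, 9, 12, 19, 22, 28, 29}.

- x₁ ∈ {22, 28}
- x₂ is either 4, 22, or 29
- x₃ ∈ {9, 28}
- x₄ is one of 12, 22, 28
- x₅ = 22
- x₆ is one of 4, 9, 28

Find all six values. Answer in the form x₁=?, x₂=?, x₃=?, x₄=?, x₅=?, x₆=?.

x₁=28, x₂=29, x₃=9, x₄=12, x₅=22, x₆=4

x₅ must be 22 (only option left). So x₁, x₂, x₄ can't be 22.
x₁'s domain is down to {28}, so x₁ = 28. Remove 28 from x₃, x₄, x₆.
x₃ has just one choice, so x₃ = 9. So x₆ can't be 9.
x₄'s domain is down to {12}, so x₄ = 12.
x₆ has just one choice, so x₆ = 4. So x₂ can't be 4.
x₂ has just one choice, so x₂ = 29.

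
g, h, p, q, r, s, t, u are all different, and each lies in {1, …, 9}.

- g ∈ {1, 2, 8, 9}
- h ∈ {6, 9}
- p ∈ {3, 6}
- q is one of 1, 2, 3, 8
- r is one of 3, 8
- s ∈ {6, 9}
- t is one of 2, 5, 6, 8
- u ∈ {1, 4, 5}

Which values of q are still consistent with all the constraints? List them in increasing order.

The 8 variables together cover exactly {1, 2, 3, 4, 5, 6, 8, 9} — 8 values for 8 variables — and 4 appears only in u's list, so u = 4.
Among the 7 still-open variables, 5 fits only t (and all 7 values in {1, 2, 3, 5, 6, 8, 9} must be used), so t = 5.
h and s share exactly the 2 values {6, 9}; by pigeonhole those values go to them, so strike 6, 9 from g, p.
p must be 3 (only option left). Remove 3 from q, r.
r must be 8 (only option left). Strike 8 from g, q.
No further eliminations apply; q can still be any of 1, 2.

1, 2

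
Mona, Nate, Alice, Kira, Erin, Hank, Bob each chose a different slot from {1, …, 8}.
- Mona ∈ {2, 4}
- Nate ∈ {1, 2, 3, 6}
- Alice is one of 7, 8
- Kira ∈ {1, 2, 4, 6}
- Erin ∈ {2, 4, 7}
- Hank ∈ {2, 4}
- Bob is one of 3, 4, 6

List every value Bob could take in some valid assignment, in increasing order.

Among the 7 variables, 8 fits only Alice (and all 7 values in {1, 2, 3, 4, 6, 7, 8} must be used), so Alice = 8.
The 6 still-open variables together cover exactly {1, 2, 3, 4, 6, 7} — 6 values for 6 variables — and 7 appears only in Erin's list, so Erin = 7.
Mona and Hank between them cover only {2, 4} — a naked pair. Remove those values from Nate, Kira, Bob.
No further eliminations apply; Bob can still be any of 3, 6.

3, 6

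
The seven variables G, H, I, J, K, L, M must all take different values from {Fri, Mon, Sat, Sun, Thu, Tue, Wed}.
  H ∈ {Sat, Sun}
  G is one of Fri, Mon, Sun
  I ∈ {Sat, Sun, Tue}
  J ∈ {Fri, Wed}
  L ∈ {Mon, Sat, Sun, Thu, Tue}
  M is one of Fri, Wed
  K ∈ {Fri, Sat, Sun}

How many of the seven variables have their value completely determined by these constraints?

The 7 variables together cover exactly {Fri, Mon, Sat, Sun, Thu, Tue, Wed} — 7 values for 7 variables — and Thu appears only in L's list, so L = Thu.
The 6 still-open variables together cover exactly {Fri, Mon, Sat, Sun, Tue, Wed} — 6 values for 6 variables — and Mon appears only in G's list, so G = Mon.
Among the 5 still-open variables, Tue fits only I (and all 5 values in {Fri, Sat, Sun, Tue, Wed} must be used), so I = Tue.
J and M between them cover only {Fri, Wed} — a naked pair. Remove those values from K.
Determined: G=Mon, I=Tue, L=Thu. The other variables each still have more than one consistent value. That makes 3.

3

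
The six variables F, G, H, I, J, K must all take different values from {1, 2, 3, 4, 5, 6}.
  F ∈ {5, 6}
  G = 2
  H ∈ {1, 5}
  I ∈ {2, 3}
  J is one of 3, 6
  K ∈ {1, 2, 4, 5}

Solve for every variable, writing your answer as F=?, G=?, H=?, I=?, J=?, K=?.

G has just one choice, so G = 2. Eliminate 2 elsewhere: I, K.
I must be 3 (only option left). Remove 3 from J.
J has just one choice, so J = 6. Strike 6 from F.
F has just one choice, so F = 5. Strike 5 from H, K.
H must be 1 (only option left). So K can't be 1.
K must be 4 (only option left).

F=5, G=2, H=1, I=3, J=6, K=4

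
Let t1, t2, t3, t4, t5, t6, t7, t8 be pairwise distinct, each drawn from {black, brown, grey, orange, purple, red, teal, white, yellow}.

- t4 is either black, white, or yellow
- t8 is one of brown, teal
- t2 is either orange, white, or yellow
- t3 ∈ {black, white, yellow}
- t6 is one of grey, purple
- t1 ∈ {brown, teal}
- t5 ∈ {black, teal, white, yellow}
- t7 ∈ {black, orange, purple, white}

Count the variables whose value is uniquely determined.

3

The 8 variables together cover exactly {black, brown, grey, orange, purple, teal, white, yellow} — 8 values for 8 variables — and grey appears only in t6's list, so t6 = grey.
The 7 still-open variables draw from only 7 values {black, brown, orange, purple, teal, white, yellow}, so each is used; only t7 can be purple, hence t7 = purple.
The 6 still-open variables draw from only 6 values {black, brown, orange, teal, white, yellow}, so each is used; only t2 can be orange, hence t2 = orange.
The 2 variables t1 and t8 are confined to {brown, teal}, which locks those values in; drop them from t5.
Determined: t2=orange, t6=grey, t7=purple. The other variables each still have more than one consistent value. That makes 3.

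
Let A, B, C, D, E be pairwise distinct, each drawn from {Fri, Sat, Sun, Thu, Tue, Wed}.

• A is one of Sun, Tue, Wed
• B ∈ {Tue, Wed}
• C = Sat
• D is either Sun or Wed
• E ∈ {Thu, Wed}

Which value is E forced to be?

Thu

C's domain is down to {Sat}, so C = Sat.
Among the 4 still-open variables, Thu fits only E (and all 4 values in {Sun, Thu, Tue, Wed} must be used), so E = Thu.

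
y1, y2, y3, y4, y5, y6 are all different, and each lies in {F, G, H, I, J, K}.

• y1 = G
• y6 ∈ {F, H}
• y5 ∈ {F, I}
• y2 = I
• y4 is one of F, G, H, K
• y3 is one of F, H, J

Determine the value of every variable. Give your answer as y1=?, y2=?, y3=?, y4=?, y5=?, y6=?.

y1 must be G (only option left). So y4 can't be G.
y2 must be I (only option left). So y5 can't be I.
y5's domain is down to {F}, so y5 = F. Eliminate F elsewhere: y3, y4, y6.
That leaves y6 = H. So y3, y4 can't be H.
y3 must be J (only option left).
That leaves y4 = K.

y1=G, y2=I, y3=J, y4=K, y5=F, y6=H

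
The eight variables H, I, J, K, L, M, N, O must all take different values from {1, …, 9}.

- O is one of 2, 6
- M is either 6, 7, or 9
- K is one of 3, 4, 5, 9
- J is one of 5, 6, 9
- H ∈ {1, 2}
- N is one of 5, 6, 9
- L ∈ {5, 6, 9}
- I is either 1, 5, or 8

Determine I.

J, L, N between them cover only {5, 6, 9} — a naked triple. Remove those values from I, K, M, O.
M's domain is down to {7}, so M = 7.
O's domain is down to {2}, so O = 2. Strike 2 from H.
H has just one choice, so H = 1. So I can't be 1.
So I = 8.

8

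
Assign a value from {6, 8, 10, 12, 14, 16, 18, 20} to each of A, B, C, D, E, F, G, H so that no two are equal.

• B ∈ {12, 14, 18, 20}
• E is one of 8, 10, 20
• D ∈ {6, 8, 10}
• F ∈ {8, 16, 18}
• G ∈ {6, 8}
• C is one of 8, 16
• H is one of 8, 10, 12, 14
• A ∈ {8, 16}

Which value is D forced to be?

10

The 2 variables A and C are confined to {8, 16}, which locks those values in; drop them from D, E, F, G, H.
F has just one choice, so F = 18. Eliminate 18 elsewhere: B.
G must be 6 (only option left). Strike 6 from D.
So D = 10.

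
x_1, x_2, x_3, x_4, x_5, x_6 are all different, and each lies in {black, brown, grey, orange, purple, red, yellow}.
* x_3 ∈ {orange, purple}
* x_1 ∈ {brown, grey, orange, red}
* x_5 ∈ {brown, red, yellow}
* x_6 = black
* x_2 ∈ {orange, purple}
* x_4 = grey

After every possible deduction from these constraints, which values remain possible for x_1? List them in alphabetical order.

brown, red

x_4 has just one choice, so x_4 = grey. Strike grey from x_1.
x_6's domain is down to {black}, so x_6 = black.
x_2 and x_3 between them cover only {orange, purple} — a naked pair. Remove those values from x_1.
No further eliminations apply; x_1 can still be any of brown, red.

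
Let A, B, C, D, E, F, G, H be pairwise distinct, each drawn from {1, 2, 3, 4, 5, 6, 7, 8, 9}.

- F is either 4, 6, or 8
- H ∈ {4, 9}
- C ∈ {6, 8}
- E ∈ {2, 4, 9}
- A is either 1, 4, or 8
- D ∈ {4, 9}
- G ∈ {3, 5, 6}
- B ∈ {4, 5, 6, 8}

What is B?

Among the 8 variables, 1 fits only A (and all 8 values in {1, 2, 3, 4, 5, 6, 8, 9} must be used), so A = 1.
Among the 7 still-open variables, 2 fits only E (and all 7 values in {2, 3, 4, 5, 6, 8, 9} must be used), so E = 2.
Among the 6 still-open variables, 3 fits only G (and all 6 values in {3, 4, 5, 6, 8, 9} must be used), so G = 3.
The 5 still-open variables together cover exactly {4, 5, 6, 8, 9} — 5 values for 5 variables — and 5 appears only in B's list, so B = 5.

5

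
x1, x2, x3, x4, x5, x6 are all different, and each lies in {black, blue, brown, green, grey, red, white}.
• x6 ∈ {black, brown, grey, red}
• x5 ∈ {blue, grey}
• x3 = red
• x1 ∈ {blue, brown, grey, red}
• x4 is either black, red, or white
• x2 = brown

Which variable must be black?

x2 must be brown (only option left). Remove brown from x1, x6.
x3 must be red (only option left). Strike red from x1, x4, x6.
The 4 still-open variables together cover exactly {black, blue, grey, white} — 4 values for 4 variables — and white appears only in x4's list, so x4 = white.
Among the 3 still-open variables, black fits only x6 (and all 3 values in {black, blue, grey} must be used), so x6 = black.

x6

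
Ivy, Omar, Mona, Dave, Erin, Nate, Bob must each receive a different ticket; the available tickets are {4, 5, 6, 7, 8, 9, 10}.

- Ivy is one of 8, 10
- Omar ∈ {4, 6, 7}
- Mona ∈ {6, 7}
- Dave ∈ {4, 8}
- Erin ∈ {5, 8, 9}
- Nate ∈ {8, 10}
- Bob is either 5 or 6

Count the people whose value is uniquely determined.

3

Among the 7 variables, 9 fits only Erin (and all 7 values in {4, 5, 6, 7, 8, 9, 10} must be used), so Erin = 9.
The 6 still-open variables draw from only 6 values {4, 5, 6, 7, 8, 10}, so each is used; only Bob can be 5, hence Bob = 5.
Ivy and Nate share exactly the 2 values {8, 10}; by pigeonhole those values go to them, so strike 8, 10 from Dave.
Dave must be 4 (only option left). So Omar can't be 4.
Determined: Dave=4, Erin=9, Bob=5. The other people each still have more than one consistent value. That makes 3.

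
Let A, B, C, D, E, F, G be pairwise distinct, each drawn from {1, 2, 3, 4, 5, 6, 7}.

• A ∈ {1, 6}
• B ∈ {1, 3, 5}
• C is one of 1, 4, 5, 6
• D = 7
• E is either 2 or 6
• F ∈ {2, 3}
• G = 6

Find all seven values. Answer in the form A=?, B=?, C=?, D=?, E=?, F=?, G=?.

A=1, B=5, C=4, D=7, E=2, F=3, G=6

D has just one choice, so D = 7.
G must be 6 (only option left). Remove 6 from A, C, E.
A must be 1 (only option left). Eliminate 1 elsewhere: B, C.
That leaves E = 2. Eliminate 2 elsewhere: F.
F has just one choice, so F = 3. Remove 3 from B.
B's domain is down to {5}, so B = 5. Strike 5 from C.
C has just one choice, so C = 4.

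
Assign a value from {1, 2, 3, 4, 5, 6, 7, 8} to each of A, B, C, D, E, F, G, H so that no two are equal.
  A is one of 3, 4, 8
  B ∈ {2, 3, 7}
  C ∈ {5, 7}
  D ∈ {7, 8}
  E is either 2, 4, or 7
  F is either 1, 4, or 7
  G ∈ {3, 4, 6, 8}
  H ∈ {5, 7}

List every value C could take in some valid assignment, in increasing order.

The 8 variables together cover exactly {1, 2, 3, 4, 5, 6, 7, 8} — 8 values for 8 variables — and 1 appears only in F's list, so F = 1.
Among the 7 still-open variables, 6 fits only G (and all 7 values in {2, 3, 4, 5, 6, 7, 8} must be used), so G = 6.
The 2 variables C and H are confined to {5, 7}, which locks those values in; drop them from B, D, E.
D has just one choice, so D = 8. Strike 8 from A.
No further eliminations apply; C can still be any of 5, 7.

5, 7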